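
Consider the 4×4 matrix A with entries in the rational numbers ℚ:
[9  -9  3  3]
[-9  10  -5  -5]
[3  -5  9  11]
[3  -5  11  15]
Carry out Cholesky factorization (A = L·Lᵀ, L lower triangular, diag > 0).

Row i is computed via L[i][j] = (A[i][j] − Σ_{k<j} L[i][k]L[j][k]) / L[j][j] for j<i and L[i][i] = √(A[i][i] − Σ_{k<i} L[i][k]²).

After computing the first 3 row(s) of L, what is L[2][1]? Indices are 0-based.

L[2][1] = -2

Step 1: L[0][0] = √(9) = 3.
  L[1][0] = (-9) / L[0][0] = -3.
Step 2: L[1][1] = √(1) = 1.
  L[2][0] = (3) / L[0][0] = 1.
  L[2][1] = (-2) / L[1][1] = -2.
Step 3: L[2][2] = √(4) = 2.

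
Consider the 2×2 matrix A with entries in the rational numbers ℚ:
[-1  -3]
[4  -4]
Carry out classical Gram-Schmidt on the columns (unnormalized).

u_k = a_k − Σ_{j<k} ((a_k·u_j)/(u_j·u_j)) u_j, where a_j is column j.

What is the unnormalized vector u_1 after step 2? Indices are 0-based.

Step 1: u_0 = a_0 = (-1, 4).
Step 2: u_1 = a_1 − (-13/17)·u_0 = (-64/17, -16/17).

u_1 = (-64/17, -16/17)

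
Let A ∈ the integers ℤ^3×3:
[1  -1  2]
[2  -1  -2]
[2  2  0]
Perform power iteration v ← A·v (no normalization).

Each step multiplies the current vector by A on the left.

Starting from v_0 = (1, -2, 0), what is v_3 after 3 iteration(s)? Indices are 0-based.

v_0 = (1, -2, 0).
v_1 = A·v_0 = (3, 4, -2).
v_2 = A·v_1 = (-5, 6, 14).
v_3 = A·v_2 = (17, -44, 2).

v_3 = (17, -44, 2)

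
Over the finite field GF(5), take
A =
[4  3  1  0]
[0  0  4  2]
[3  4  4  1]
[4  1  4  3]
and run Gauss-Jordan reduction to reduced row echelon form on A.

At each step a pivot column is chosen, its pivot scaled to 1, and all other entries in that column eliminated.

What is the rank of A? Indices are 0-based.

[1] R0 /= 4  ⇒  (1, 2, 4, 0)
     R2 -= 3·R0  ⇒  (0, 3, 2, 1)
     R3 -= 4·R0  ⇒  (0, 3, 3, 3)
[2] R1 <-> R2
[2] R1 /= 3  ⇒  (0, 1, 4, 2)
     R0 -= 2·R1  ⇒  (1, 0, 1, 1)
     R3 -= 3·R1  ⇒  (0, 0, 1, 2)
[3] R2 /= 4  ⇒  (0, 0, 1, 3)
     R0 -= 1·R2  ⇒  (1, 0, 0, 3)
     R1 -= 4·R2  ⇒  (0, 1, 0, 0)
     R3 -= 1·R2  ⇒  (0, 0, 0, 4)
[4] R3 /= 4  ⇒  (0, 0, 0, 1)
     R0 -= 3·R3  ⇒  (1, 0, 0, 0)
     R2 -= 3·R3  ⇒  (0, 0, 1, 0)

rank = 4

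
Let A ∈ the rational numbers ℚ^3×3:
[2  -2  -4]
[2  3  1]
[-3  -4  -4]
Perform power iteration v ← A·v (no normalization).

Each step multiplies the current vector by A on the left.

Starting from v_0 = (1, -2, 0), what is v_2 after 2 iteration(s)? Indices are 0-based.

v_0 = (1, -2, 0).
v_1 = A·v_0 = (6, -4, 5).
v_2 = A·v_1 = (0, 5, -22).

v_2 = (0, 5, -22)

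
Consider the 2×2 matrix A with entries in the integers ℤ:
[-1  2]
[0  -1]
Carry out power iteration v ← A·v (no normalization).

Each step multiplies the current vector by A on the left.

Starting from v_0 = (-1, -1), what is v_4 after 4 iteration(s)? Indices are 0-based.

v_4 = (7, -1)

v_0 = (-1, -1).
v_1 = A·v_0 = (-1, 1).
v_2 = A·v_1 = (3, -1).
v_3 = A·v_2 = (-5, 1).
v_4 = A·v_3 = (7, -1).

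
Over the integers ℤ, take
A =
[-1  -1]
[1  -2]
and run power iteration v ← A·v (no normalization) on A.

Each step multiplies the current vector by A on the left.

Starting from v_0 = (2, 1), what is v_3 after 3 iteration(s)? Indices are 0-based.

v_3 = (0, 9)

v_0 = (2, 1).
v_1 = A·v_0 = (-3, 0).
v_2 = A·v_1 = (3, -3).
v_3 = A·v_2 = (0, 9).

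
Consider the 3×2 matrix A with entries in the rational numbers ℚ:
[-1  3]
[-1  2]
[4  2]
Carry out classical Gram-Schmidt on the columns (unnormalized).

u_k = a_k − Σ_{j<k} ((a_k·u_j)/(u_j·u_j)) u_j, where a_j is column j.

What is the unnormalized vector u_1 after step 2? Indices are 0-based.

u_1 = (19/6, 13/6, 4/3)

Step 1: u_0 = a_0 = (-1, -1, 4).
Step 2: u_1 = a_1 − (1/6)·u_0 = (19/6, 13/6, 4/3).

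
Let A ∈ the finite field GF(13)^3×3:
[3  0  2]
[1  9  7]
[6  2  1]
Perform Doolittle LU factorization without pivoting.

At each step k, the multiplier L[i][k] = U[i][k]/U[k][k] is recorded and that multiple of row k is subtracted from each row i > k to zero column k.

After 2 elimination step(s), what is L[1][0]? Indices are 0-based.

[col 0] pivot 3
  R1 -= 9*R0 → (0, 9, 2)  (L[1][0] := 9)
  R2 -= 2*R0 → (0, 2, 10)  (L[2][0] := 2)
[col 1] pivot 9
  R2 -= 6*R1 → (0, 0, 11)  (L[2][1] := 6)

L[1][0] = 9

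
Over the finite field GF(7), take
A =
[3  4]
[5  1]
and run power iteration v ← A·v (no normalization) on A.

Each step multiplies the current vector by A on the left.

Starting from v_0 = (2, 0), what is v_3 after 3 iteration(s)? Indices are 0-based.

v_0 = (2, 0).
v_1 = A·v_0 = (6, 3).
v_2 = A·v_1 = (2, 5).
v_3 = A·v_2 = (5, 1).

v_3 = (5, 1)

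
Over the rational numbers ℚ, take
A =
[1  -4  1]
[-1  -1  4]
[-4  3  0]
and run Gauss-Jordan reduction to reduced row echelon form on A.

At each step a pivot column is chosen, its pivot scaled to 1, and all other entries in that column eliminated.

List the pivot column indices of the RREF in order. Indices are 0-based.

step 1: normalize row 0 (÷1) = (1, -4, 1)
  row 1: subtract -1×row0 = (0, -5, 5)
  row 2: subtract -4×row0 = (0, -13, 4)
step 2: normalize row 1 (÷-5) = (0, 1, -1)
  row 0: subtract -4×row1 = (1, 0, -3)
  row 2: subtract -13×row1 = (0, 0, -9)
step 3: normalize row 2 (÷-9) = (0, 0, 1)
  row 0: subtract -3×row2 = (1, 0, 0)
  row 1: subtract -1×row2 = (0, 1, 0)

pivot columns: 0, 1, 2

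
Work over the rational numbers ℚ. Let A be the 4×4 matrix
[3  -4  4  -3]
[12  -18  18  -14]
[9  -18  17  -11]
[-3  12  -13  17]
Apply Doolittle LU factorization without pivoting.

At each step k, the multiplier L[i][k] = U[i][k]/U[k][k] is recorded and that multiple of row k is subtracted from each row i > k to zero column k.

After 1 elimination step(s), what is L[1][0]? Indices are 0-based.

k=0: U[0][0]=3
  eliminate (1,0): mult=4, new row 1: (0, -2, 2, -2); set L[1][0]=4
  eliminate (2,0): mult=3, new row 2: (0, -6, 5, -2); set L[2][0]=3
  eliminate (3,0): mult=-1, new row 3: (0, 8, -9, 14); set L[3][0]=-1

L[1][0] = 4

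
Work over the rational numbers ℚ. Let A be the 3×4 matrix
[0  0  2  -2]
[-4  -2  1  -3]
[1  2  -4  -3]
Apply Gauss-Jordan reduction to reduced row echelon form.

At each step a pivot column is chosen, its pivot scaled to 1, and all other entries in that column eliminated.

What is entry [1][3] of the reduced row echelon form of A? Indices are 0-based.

M[1][3] = -5

step 1: exchange rows 0,1
step 1: normalize row 0 (÷-4) = (1, 1/2, -1/4, 3/4)
  row 2: subtract 1×row0 = (0, 3/2, -15/4, -15/4)
step 2: exchange rows 1,2
step 2: normalize row 1 (÷3/2) = (0, 1, -5/2, -5/2)
  row 0: subtract 1/2×row1 = (1, 0, 1, 2)
step 3: normalize row 2 (÷2) = (0, 0, 1, -1)
  row 0: subtract 1×row2 = (1, 0, 0, 3)
  row 1: subtract -5/2×row2 = (0, 1, 0, -5)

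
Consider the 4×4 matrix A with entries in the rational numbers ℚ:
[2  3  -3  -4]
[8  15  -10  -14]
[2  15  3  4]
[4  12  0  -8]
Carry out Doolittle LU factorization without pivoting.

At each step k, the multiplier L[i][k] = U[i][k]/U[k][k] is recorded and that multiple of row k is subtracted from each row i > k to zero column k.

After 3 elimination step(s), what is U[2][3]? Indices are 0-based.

k=0: U[0][0]=2
  eliminate (1,0): mult=4, new row 1: (0, 3, 2, 2); set L[1][0]=4
  eliminate (2,0): mult=1, new row 2: (0, 12, 6, 8); set L[2][0]=1
  eliminate (3,0): mult=2, new row 3: (0, 6, 6, 0); set L[3][0]=2
k=1: U[1][1]=3
  eliminate (2,1): mult=4, new row 2: (0, 0, -2, 0); set L[2][1]=4
  eliminate (3,1): mult=2, new row 3: (0, 0, 2, -4); set L[3][1]=2
k=2: U[2][2]=-2
  eliminate (3,2): mult=-1, new row 3: (0, 0, 0, -4); set L[3][2]=-1

U[2][3] = 0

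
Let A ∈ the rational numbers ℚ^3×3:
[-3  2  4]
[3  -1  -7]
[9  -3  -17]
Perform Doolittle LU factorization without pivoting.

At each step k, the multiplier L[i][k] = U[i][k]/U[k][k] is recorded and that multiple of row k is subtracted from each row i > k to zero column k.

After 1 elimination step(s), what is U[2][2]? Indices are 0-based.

U[2][2] = -5

Step 1: pivot at (0,0) is -3.
  row1 ← row1 − (-1)·row0  ⇒  L[1][0]=-1, U row1=(0, 1, -3)
  row2 ← row2 − (-3)·row0  ⇒  L[2][0]=-3, U row2=(0, 3, -5)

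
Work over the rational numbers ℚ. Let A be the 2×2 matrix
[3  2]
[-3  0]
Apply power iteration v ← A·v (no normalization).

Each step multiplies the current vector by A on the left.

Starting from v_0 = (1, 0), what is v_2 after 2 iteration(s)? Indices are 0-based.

v_0 = (1, 0).
v_1 = A·v_0 = (3, -3).
v_2 = A·v_1 = (3, -9).

v_2 = (3, -9)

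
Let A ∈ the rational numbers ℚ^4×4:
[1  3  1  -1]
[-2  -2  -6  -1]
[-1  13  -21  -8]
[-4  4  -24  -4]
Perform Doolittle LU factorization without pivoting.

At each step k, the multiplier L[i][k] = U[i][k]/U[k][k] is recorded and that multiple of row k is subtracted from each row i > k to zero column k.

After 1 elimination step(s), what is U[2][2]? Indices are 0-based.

U[2][2] = -20

[col 0] pivot 1
  R1 -= -2*R0 → (0, 4, -4, -3)  (L[1][0] := -2)
  R2 -= -1*R0 → (0, 16, -20, -9)  (L[2][0] := -1)
  R3 -= -4*R0 → (0, 16, -20, -8)  (L[3][0] := -4)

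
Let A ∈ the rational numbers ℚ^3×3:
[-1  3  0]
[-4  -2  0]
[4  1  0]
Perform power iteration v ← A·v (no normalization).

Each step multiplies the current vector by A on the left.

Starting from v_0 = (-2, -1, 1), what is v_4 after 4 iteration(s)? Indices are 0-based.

v_0 = (-2, -1, 1).
v_1 = A·v_0 = (-1, 10, -9).
v_2 = A·v_1 = (31, -16, 6).
v_3 = A·v_2 = (-79, -92, 108).
v_4 = A·v_3 = (-197, 500, -408).

v_4 = (-197, 500, -408)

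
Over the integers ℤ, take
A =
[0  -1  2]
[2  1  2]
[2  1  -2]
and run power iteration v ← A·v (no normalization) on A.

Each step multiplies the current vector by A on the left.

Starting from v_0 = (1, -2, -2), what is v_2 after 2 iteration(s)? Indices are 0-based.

v_0 = (1, -2, -2).
v_1 = A·v_0 = (-2, -4, 4).
v_2 = A·v_1 = (12, 0, -16).

v_2 = (12, 0, -16)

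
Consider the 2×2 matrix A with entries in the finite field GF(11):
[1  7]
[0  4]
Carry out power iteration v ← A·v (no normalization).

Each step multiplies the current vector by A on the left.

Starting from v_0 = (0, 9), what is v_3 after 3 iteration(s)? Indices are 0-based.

v_3 = (3, 4)

v_0 = (0, 9).
v_1 = A·v_0 = (8, 3).
v_2 = A·v_1 = (7, 1).
v_3 = A·v_2 = (3, 4).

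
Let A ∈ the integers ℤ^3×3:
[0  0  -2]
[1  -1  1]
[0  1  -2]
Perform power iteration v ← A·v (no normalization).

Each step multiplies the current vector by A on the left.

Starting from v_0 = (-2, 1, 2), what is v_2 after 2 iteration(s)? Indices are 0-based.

v_2 = (6, -6, 5)

v_0 = (-2, 1, 2).
v_1 = A·v_0 = (-4, -1, -3).
v_2 = A·v_1 = (6, -6, 5).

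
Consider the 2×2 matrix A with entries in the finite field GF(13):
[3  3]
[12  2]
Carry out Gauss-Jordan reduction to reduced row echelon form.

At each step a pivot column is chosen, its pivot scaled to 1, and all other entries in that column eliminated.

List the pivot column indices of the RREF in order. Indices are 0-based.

pivot columns: 0, 1

[1] R0 /= 3  ⇒  (1, 1)
     R1 -= 12·R0  ⇒  (0, 3)
[2] R1 /= 3  ⇒  (0, 1)
     R0 -= 1·R1  ⇒  (1, 0)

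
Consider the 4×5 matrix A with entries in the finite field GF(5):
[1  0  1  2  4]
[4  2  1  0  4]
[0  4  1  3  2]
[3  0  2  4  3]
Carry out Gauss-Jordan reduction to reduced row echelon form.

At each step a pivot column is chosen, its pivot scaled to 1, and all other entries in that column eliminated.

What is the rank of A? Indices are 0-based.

step 1: normalize row 0 (÷1) = (1, 0, 1, 2, 4)
  row 1: subtract 4×row0 = (0, 2, 2, 2, 3)
  row 3: subtract 3×row0 = (0, 0, 4, 3, 1)
step 2: normalize row 1 (÷2) = (0, 1, 1, 1, 4)
  row 2: subtract 4×row1 = (0, 0, 2, 4, 1)
step 3: normalize row 2 (÷2) = (0, 0, 1, 2, 3)
  row 0: subtract 1×row2 = (1, 0, 0, 0, 1)
  row 1: subtract 1×row2 = (0, 1, 0, 4, 1)
  row 3: subtract 4×row2 = (0, 0, 0, 0, 4)
skip col 3 (zero from row 3)
step 4: normalize row 3 (÷4) = (0, 0, 0, 0, 1)
  row 0: subtract 1×row3 = (1, 0, 0, 0, 0)
  row 1: subtract 1×row3 = (0, 1, 0, 4, 0)
  row 2: subtract 3×row3 = (0, 0, 1, 2, 0)

rank = 4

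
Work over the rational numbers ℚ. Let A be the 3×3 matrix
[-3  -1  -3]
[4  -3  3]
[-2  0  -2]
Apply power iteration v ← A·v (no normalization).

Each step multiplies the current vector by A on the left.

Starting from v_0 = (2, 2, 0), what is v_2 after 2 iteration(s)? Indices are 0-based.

v_2 = (34, -50, 24)

v_0 = (2, 2, 0).
v_1 = A·v_0 = (-8, 2, -4).
v_2 = A·v_1 = (34, -50, 24).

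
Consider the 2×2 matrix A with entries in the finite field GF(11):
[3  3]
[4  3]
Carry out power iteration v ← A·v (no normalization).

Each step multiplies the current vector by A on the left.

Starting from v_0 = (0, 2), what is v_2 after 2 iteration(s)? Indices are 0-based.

v_0 = (0, 2).
v_1 = A·v_0 = (6, 6).
v_2 = A·v_1 = (3, 9).

v_2 = (3, 9)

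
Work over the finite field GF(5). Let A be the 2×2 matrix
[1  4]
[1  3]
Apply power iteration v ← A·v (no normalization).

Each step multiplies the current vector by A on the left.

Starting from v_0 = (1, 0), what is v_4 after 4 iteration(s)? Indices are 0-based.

v_4 = (4, 2)

v_0 = (1, 0).
v_1 = A·v_0 = (1, 1).
v_2 = A·v_1 = (0, 4).
v_3 = A·v_2 = (1, 2).
v_4 = A·v_3 = (4, 2).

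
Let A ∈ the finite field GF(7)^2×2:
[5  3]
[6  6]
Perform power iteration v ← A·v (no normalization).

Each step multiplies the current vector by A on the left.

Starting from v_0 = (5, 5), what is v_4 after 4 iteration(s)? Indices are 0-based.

v_0 = (5, 5).
v_1 = A·v_0 = (5, 4).
v_2 = A·v_1 = (2, 5).
v_3 = A·v_2 = (4, 0).
v_4 = A·v_3 = (6, 3).

v_4 = (6, 3)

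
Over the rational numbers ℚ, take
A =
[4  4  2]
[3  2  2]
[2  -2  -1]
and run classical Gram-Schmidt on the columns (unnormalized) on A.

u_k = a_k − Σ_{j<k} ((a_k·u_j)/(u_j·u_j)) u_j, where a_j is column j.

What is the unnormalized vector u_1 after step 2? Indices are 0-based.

Step 1: u_0 = a_0 = (4, 3, 2).
Step 2: u_1 = a_1 − (18/29)·u_0 = (44/29, 4/29, -94/29).

u_1 = (44/29, 4/29, -94/29)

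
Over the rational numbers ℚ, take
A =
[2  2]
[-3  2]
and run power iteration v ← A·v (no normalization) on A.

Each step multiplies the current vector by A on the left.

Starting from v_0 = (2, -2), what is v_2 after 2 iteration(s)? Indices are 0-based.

v_0 = (2, -2).
v_1 = A·v_0 = (0, -10).
v_2 = A·v_1 = (-20, -20).

v_2 = (-20, -20)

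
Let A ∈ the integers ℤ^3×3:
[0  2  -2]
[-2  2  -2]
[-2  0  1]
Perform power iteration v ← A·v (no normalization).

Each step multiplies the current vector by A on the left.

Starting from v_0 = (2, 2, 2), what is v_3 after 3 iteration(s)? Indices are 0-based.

v_0 = (2, 2, 2).
v_1 = A·v_0 = (0, -4, -2).
v_2 = A·v_1 = (-4, -4, -2).
v_3 = A·v_2 = (-4, 4, 6).

v_3 = (-4, 4, 6)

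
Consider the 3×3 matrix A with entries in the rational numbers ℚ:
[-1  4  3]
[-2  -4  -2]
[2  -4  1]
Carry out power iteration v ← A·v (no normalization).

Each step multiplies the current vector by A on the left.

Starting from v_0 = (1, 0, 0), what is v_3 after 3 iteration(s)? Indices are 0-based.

v_3 = (49, -38, -18)

v_0 = (1, 0, 0).
v_1 = A·v_0 = (-1, -2, 2).
v_2 = A·v_1 = (-1, 6, 8).
v_3 = A·v_2 = (49, -38, -18).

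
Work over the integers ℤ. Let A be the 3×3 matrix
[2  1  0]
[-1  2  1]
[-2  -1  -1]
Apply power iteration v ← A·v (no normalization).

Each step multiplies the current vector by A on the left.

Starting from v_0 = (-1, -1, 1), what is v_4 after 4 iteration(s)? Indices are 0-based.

v_0 = (-1, -1, 1).
v_1 = A·v_0 = (-3, 0, 2).
v_2 = A·v_1 = (-6, 5, 4).
v_3 = A·v_2 = (-7, 20, 3).
v_4 = A·v_3 = (6, 50, -9).

v_4 = (6, 50, -9)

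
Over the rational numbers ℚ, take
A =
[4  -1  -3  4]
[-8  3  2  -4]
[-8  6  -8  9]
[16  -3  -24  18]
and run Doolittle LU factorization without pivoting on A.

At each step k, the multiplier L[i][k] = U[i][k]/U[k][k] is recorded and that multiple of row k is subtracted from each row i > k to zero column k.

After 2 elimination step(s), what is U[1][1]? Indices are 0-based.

U[1][1] = 1

Step 1: pivot at (0,0) is 4.
  row1 ← row1 − (-2)·row0  ⇒  L[1][0]=-2, U row1=(0, 1, -4, 4)
  row2 ← row2 − (-2)·row0  ⇒  L[2][0]=-2, U row2=(0, 4, -14, 17)
  row3 ← row3 − (4)·row0  ⇒  L[3][0]=4, U row3=(0, 1, -12, 2)
Step 2: pivot at (1,1) is 1.
  row2 ← row2 − (4)·row1  ⇒  L[2][1]=4, U row2=(0, 0, 2, 1)
  row3 ← row3 − (1)·row1  ⇒  L[3][1]=1, U row3=(0, 0, -8, -2)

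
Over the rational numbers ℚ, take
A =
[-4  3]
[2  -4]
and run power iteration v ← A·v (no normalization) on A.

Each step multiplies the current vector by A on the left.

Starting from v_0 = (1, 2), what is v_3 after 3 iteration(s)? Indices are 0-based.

v_0 = (1, 2).
v_1 = A·v_0 = (2, -6).
v_2 = A·v_1 = (-26, 28).
v_3 = A·v_2 = (188, -164).

v_3 = (188, -164)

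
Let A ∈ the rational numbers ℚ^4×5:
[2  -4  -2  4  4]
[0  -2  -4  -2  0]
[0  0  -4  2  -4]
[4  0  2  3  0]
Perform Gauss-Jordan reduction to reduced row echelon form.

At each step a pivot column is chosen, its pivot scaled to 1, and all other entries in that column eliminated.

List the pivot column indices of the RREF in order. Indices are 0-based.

step 1: normalize row 0 (÷2) = (1, -2, -1, 2, 2)
  row 3: subtract 4×row0 = (0, 8, 6, -5, -8)
step 2: normalize row 1 (÷-2) = (0, 1, 2, 1, 0)
  row 0: subtract -2×row1 = (1, 0, 3, 4, 2)
  row 3: subtract 8×row1 = (0, 0, -10, -13, -8)
step 3: normalize row 2 (÷-4) = (0, 0, 1, -1/2, 1)
  row 0: subtract 3×row2 = (1, 0, 0, 11/2, -1)
  row 1: subtract 2×row2 = (0, 1, 0, 2, -2)
  row 3: subtract -10×row2 = (0, 0, 0, -18, 2)
step 4: normalize row 3 (÷-18) = (0, 0, 0, 1, -1/9)
  row 0: subtract 11/2×row3 = (1, 0, 0, 0, -7/18)
  row 1: subtract 2×row3 = (0, 1, 0, 0, -16/9)
  row 2: subtract -1/2×row3 = (0, 0, 1, 0, 17/18)

pivot columns: 0, 1, 2, 3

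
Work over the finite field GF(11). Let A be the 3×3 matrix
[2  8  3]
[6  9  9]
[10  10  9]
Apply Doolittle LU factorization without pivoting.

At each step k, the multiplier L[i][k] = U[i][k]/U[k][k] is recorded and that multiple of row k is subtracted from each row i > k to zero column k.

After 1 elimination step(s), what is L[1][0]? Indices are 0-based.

L[1][0] = 3

[col 0] pivot 2
  R1 -= 3*R0 → (0, 7, 0)  (L[1][0] := 3)
  R2 -= 5*R0 → (0, 3, 5)  (L[2][0] := 5)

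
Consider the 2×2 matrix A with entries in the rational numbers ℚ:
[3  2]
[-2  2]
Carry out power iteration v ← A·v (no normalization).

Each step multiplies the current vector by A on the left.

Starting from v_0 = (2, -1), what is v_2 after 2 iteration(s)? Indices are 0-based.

v_0 = (2, -1).
v_1 = A·v_0 = (4, -6).
v_2 = A·v_1 = (0, -20).

v_2 = (0, -20)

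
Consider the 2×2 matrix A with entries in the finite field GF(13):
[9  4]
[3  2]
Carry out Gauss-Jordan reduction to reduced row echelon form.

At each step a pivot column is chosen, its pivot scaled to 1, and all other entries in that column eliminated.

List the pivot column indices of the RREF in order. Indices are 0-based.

step 1: normalize row 0 (÷9) = (1, 12)
  row 1: subtract 3×row0 = (0, 5)
step 2: normalize row 1 (÷5) = (0, 1)
  row 0: subtract 12×row1 = (1, 0)

pivot columns: 0, 1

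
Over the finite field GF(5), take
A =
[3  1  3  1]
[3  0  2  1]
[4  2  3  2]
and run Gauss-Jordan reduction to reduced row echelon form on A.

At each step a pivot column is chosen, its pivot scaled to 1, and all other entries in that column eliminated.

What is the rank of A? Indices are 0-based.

rank = 3

step 1: normalize row 0 (÷3) = (1, 2, 1, 2)
  row 1: subtract 3×row0 = (0, 4, 4, 0)
  row 2: subtract 4×row0 = (0, 4, 4, 4)
step 2: normalize row 1 (÷4) = (0, 1, 1, 0)
  row 0: subtract 2×row1 = (1, 0, 4, 2)
  row 2: subtract 4×row1 = (0, 0, 0, 4)
skip col 2 (zero from row 2)
step 3: normalize row 2 (÷4) = (0, 0, 0, 1)
  row 0: subtract 2×row2 = (1, 0, 4, 0)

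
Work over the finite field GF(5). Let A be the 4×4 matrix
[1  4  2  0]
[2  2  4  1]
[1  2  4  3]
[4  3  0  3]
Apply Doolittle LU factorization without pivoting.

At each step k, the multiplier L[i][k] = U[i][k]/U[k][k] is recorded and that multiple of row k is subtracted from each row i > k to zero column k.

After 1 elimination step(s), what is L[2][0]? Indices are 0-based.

Step 1: pivot at (0,0) is 1.
  row1 ← row1 − (2)·row0  ⇒  L[1][0]=2, U row1=(0, 4, 0, 1)
  row2 ← row2 − (1)·row0  ⇒  L[2][0]=1, U row2=(0, 3, 2, 3)
  row3 ← row3 − (4)·row0  ⇒  L[3][0]=4, U row3=(0, 2, 2, 3)

L[2][0] = 1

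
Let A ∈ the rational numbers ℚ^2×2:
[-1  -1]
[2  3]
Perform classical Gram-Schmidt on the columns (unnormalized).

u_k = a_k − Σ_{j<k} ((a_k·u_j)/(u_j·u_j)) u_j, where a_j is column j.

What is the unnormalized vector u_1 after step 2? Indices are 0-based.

Step 1: u_0 = a_0 = (-1, 2).
Step 2: u_1 = a_1 − (7/5)·u_0 = (2/5, 1/5).

u_1 = (2/5, 1/5)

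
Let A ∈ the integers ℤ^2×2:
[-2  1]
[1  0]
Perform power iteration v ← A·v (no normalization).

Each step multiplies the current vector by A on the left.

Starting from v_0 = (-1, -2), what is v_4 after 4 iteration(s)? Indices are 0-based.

v_0 = (-1, -2).
v_1 = A·v_0 = (0, -1).
v_2 = A·v_1 = (-1, 0).
v_3 = A·v_2 = (2, -1).
v_4 = A·v_3 = (-5, 2).

v_4 = (-5, 2)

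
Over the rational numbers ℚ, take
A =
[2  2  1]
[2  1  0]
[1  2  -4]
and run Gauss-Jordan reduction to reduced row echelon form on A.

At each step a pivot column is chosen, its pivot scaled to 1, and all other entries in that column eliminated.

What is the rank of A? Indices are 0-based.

rank = 3

pivot(0,0)=2: scale R0 → (1, 1, 1/2)
  clear (1,0): R1 −= (2)R0 → (0, -1, -1)
  clear (2,0): R2 −= (1)R0 → (0, 1, -9/2)
pivot(1,1)=-1: scale R1 → (0, 1, 1)
  clear (0,1): R0 −= (1)R1 → (1, 0, -1/2)
  clear (2,1): R2 −= (1)R1 → (0, 0, -11/2)
pivot(2,2)=-11/2: scale R2 → (0, 0, 1)
  clear (0,2): R0 −= (-1/2)R2 → (1, 0, 0)
  clear (1,2): R1 −= (1)R2 → (0, 1, 0)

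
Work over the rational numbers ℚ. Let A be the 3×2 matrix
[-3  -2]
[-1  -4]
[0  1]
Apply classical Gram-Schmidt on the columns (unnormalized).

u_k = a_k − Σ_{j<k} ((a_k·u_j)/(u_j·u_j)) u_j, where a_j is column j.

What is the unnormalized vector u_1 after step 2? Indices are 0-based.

u_1 = (1, -3, 1)

Step 1: u_0 = a_0 = (-3, -1, 0).
Step 2: u_1 = a_1 − (1)·u_0 = (1, -3, 1).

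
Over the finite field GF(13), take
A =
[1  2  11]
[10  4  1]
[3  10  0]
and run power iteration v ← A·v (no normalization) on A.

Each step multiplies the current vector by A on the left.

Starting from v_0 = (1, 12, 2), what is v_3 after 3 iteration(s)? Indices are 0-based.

v_3 = (1, 7, 7)

v_0 = (1, 12, 2).
v_1 = A·v_0 = (8, 8, 6).
v_2 = A·v_1 = (12, 1, 0).
v_3 = A·v_2 = (1, 7, 7).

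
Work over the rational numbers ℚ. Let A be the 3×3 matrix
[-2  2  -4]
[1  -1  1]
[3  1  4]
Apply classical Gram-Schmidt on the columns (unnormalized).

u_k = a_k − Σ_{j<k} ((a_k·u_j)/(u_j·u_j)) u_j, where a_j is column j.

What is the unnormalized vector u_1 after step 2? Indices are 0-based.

Step 1: u_0 = a_0 = (-2, 1, 3).
Step 2: u_1 = a_1 − (-1/7)·u_0 = (12/7, -6/7, 10/7).

u_1 = (12/7, -6/7, 10/7)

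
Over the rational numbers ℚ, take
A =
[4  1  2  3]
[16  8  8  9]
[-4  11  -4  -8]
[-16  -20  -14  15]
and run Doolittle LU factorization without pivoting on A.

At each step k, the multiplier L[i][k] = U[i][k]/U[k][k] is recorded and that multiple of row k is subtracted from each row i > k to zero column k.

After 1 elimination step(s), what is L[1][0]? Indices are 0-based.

Step 1: pivot at (0,0) is 4.
  row1 ← row1 − (4)·row0  ⇒  L[1][0]=4, U row1=(0, 4, 0, -3)
  row2 ← row2 − (-1)·row0  ⇒  L[2][0]=-1, U row2=(0, 12, -2, -5)
  row3 ← row3 − (-4)·row0  ⇒  L[3][0]=-4, U row3=(0, -16, -6, 27)

L[1][0] = 4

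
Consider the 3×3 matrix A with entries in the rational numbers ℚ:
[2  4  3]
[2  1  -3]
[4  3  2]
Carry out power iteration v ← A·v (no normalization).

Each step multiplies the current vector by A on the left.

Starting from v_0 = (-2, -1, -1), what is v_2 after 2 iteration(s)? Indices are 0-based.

v_0 = (-2, -1, -1).
v_1 = A·v_0 = (-11, -2, -13).
v_2 = A·v_1 = (-69, 15, -76).

v_2 = (-69, 15, -76)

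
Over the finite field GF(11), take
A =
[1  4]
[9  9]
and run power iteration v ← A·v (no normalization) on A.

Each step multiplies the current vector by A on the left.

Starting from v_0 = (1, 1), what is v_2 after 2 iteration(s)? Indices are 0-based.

v_0 = (1, 1).
v_1 = A·v_0 = (5, 7).
v_2 = A·v_1 = (0, 9).

v_2 = (0, 9)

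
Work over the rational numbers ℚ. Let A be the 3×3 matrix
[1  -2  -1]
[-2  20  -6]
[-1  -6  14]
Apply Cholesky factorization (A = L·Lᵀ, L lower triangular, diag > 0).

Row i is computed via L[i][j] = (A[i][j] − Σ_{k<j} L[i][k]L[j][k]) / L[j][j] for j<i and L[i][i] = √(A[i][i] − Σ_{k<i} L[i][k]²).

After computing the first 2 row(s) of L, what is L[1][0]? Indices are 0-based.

Step 1: L[0][0] = √(1) = 1.
  L[1][0] = (-2) / L[0][0] = -2.
Step 2: L[1][1] = √(16) = 4.

L[1][0] = -2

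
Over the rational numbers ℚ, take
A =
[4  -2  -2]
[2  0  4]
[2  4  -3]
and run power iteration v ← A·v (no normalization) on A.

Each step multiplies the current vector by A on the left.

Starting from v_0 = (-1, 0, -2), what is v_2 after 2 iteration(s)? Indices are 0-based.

v_0 = (-1, 0, -2).
v_1 = A·v_0 = (0, -10, 4).
v_2 = A·v_1 = (12, 16, -52).

v_2 = (12, 16, -52)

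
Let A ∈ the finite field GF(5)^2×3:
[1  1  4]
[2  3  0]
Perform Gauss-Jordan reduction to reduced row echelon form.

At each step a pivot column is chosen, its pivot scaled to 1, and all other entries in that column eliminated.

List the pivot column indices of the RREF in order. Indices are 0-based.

pivot columns: 0, 1

pivot(0,0)=1: scale R0 → (1, 1, 4)
  clear (1,0): R1 −= (2)R0 → (0, 1, 2)
pivot(1,1)=1: scale R1 → (0, 1, 2)
  clear (0,1): R0 −= (1)R1 → (1, 0, 2)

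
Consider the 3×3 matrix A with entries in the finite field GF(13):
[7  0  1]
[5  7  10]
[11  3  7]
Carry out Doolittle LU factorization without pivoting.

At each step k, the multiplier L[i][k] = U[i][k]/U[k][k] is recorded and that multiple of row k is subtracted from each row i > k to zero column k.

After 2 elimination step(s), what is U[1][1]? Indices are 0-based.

k=0: U[0][0]=7
  eliminate (1,0): mult=10, new row 1: (0, 7, 0); set L[1][0]=10
  eliminate (2,0): mult=9, new row 2: (0, 3, 11); set L[2][0]=9
k=1: U[1][1]=7
  eliminate (2,1): mult=6, new row 2: (0, 0, 11); set L[2][1]=6

U[1][1] = 7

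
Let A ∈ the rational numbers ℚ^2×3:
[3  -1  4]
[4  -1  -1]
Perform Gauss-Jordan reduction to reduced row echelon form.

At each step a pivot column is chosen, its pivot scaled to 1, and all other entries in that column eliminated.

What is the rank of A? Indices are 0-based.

step 1: normalize row 0 (÷3) = (1, -1/3, 4/3)
  row 1: subtract 4×row0 = (0, 1/3, -19/3)
step 2: normalize row 1 (÷1/3) = (0, 1, -19)
  row 0: subtract -1/3×row1 = (1, 0, -5)

rank = 2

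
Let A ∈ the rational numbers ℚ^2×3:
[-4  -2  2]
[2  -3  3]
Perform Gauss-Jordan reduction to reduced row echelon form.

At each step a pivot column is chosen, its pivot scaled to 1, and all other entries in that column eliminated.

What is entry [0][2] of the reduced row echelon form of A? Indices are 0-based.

M[0][2] = 0

step 1: normalize row 0 (÷-4) = (1, 1/2, -1/2)
  row 1: subtract 2×row0 = (0, -4, 4)
step 2: normalize row 1 (÷-4) = (0, 1, -1)
  row 0: subtract 1/2×row1 = (1, 0, 0)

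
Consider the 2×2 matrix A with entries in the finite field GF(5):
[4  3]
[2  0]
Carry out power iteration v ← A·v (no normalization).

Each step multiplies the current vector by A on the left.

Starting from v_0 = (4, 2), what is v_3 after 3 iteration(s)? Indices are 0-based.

v_3 = (0, 4)

v_0 = (4, 2).
v_1 = A·v_0 = (2, 3).
v_2 = A·v_1 = (2, 4).
v_3 = A·v_2 = (0, 4).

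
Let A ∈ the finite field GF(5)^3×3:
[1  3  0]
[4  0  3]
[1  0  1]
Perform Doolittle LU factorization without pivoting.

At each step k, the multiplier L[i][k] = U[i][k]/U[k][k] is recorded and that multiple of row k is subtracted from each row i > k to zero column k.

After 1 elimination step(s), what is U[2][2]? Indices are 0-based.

U[2][2] = 1

Step 1: pivot at (0,0) is 1.
  row1 ← row1 − (4)·row0  ⇒  L[1][0]=4, U row1=(0, 3, 3)
  row2 ← row2 − (1)·row0  ⇒  L[2][0]=1, U row2=(0, 2, 1)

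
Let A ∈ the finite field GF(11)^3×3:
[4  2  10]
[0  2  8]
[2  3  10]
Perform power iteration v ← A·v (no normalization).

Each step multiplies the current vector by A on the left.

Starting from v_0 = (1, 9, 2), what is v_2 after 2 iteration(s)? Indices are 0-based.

v_2 = (0, 9, 5)

v_0 = (1, 9, 2).
v_1 = A·v_0 = (9, 1, 5).
v_2 = A·v_1 = (0, 9, 5).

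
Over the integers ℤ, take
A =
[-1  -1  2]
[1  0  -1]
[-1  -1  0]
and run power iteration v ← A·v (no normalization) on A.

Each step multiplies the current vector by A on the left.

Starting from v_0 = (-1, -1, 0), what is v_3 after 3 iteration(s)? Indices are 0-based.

v_3 = (-5, 4, -3)

v_0 = (-1, -1, 0).
v_1 = A·v_0 = (2, -1, 2).
v_2 = A·v_1 = (3, 0, -1).
v_3 = A·v_2 = (-5, 4, -3).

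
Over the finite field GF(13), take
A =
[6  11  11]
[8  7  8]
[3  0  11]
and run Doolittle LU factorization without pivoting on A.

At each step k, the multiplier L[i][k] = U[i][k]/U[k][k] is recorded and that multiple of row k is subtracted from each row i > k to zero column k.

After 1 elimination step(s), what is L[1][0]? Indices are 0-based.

Step 1: pivot at (0,0) is 6.
  row1 ← row1 − (10)·row0  ⇒  L[1][0]=10, U row1=(0, 1, 2)
  row2 ← row2 − (7)·row0  ⇒  L[2][0]=7, U row2=(0, 1, 12)

L[1][0] = 10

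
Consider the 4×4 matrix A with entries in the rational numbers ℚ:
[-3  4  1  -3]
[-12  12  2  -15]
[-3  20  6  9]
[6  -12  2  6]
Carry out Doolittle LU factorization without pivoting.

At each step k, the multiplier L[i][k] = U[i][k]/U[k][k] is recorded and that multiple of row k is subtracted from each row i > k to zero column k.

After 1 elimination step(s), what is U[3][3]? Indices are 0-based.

Step 1: pivot at (0,0) is -3.
  row1 ← row1 − (4)·row0  ⇒  L[1][0]=4, U row1=(0, -4, -2, -3)
  row2 ← row2 − (1)·row0  ⇒  L[2][0]=1, U row2=(0, 16, 5, 12)
  row3 ← row3 − (-2)·row0  ⇒  L[3][0]=-2, U row3=(0, -4, 4, 0)

U[3][3] = 0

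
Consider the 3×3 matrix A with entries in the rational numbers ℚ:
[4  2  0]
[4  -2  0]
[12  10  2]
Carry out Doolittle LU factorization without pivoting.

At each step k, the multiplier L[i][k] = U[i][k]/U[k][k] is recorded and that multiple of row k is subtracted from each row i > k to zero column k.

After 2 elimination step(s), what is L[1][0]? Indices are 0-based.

Step 1: pivot at (0,0) is 4.
  row1 ← row1 − (1)·row0  ⇒  L[1][0]=1, U row1=(0, -4, 0)
  row2 ← row2 − (3)·row0  ⇒  L[2][0]=3, U row2=(0, 4, 2)
Step 2: pivot at (1,1) is -4.
  row2 ← row2 − (-1)·row1  ⇒  L[2][1]=-1, U row2=(0, 0, 2)

L[1][0] = 1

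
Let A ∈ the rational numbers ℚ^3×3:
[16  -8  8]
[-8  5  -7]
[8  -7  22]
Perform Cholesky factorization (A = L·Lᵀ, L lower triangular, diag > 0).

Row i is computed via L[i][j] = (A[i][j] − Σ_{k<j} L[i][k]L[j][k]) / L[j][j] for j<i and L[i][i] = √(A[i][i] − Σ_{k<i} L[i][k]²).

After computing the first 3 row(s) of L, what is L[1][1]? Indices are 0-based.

L[1][1] = 1

Step 1: L[0][0] = √(16) = 4.
  L[1][0] = (-8) / L[0][0] = -2.
Step 2: L[1][1] = √(1) = 1.
  L[2][0] = (8) / L[0][0] = 2.
  L[2][1] = (-3) / L[1][1] = -3.
Step 3: L[2][2] = √(9) = 3.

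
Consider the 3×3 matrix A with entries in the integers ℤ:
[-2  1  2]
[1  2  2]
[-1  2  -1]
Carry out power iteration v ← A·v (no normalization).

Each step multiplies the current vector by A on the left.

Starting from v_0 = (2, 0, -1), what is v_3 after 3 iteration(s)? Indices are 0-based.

v_3 = (-14, 8, -33)

v_0 = (2, 0, -1).
v_1 = A·v_0 = (-6, 0, -1).
v_2 = A·v_1 = (10, -8, 7).
v_3 = A·v_2 = (-14, 8, -33).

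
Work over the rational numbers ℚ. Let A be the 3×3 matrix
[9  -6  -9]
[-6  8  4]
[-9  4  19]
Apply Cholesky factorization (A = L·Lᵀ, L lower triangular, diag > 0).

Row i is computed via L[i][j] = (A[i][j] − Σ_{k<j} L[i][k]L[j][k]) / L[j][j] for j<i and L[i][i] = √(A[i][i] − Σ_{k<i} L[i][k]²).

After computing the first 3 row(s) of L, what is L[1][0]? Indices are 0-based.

Step 1: L[0][0] = √(9) = 3.
  L[1][0] = (-6) / L[0][0] = -2.
Step 2: L[1][1] = √(4) = 2.
  L[2][0] = (-9) / L[0][0] = -3.
  L[2][1] = (-2) / L[1][1] = -1.
Step 3: L[2][2] = √(9) = 3.

L[1][0] = -2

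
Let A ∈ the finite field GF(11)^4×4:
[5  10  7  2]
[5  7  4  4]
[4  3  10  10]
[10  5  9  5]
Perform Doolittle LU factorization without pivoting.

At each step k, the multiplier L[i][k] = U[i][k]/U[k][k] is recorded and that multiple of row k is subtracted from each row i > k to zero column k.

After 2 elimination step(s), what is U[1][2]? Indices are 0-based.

k=0: U[0][0]=5
  eliminate (1,0): mult=1, new row 1: (0, 8, 8, 2); set L[1][0]=1
  eliminate (2,0): mult=3, new row 2: (0, 6, 0, 4); set L[2][0]=3
  eliminate (3,0): mult=2, new row 3: (0, 7, 6, 1); set L[3][0]=2
k=1: U[1][1]=8
  eliminate (2,1): mult=9, new row 2: (0, 0, 5, 8); set L[2][1]=9
  eliminate (3,1): mult=5, new row 3: (0, 0, 10, 2); set L[3][1]=5

U[1][2] = 8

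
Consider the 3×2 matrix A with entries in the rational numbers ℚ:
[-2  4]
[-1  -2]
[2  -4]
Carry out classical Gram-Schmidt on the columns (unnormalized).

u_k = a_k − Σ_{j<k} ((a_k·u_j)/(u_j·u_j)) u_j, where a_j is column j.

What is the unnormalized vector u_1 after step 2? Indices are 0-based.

Step 1: u_0 = a_0 = (-2, -1, 2).
Step 2: u_1 = a_1 − (-14/9)·u_0 = (8/9, -32/9, -8/9).

u_1 = (8/9, -32/9, -8/9)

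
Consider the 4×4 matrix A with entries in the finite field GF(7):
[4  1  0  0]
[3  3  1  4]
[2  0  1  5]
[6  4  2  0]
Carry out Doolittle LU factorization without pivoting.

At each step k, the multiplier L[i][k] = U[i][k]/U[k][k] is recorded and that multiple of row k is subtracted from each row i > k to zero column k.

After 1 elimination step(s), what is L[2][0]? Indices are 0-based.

L[2][0] = 4

[col 0] pivot 4
  R1 -= 6*R0 → (0, 4, 1, 4)  (L[1][0] := 6)
  R2 -= 4*R0 → (0, 3, 1, 5)  (L[2][0] := 4)
  R3 -= 5*R0 → (0, 6, 2, 0)  (L[3][0] := 5)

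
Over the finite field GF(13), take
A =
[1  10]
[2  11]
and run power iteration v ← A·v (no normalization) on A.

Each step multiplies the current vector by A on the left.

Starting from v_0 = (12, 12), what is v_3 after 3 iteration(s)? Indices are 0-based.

v_3 = (3, 9)

v_0 = (12, 12).
v_1 = A·v_0 = (2, 0).
v_2 = A·v_1 = (2, 4).
v_3 = A·v_2 = (3, 9).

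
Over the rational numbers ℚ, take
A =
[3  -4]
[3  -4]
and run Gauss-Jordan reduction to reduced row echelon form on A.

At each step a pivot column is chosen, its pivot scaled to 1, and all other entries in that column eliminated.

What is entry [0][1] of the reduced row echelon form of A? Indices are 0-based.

step 1: normalize row 0 (÷3) = (1, -4/3)
  row 1: subtract 3×row0 = (0, 0)
skip col 1 (zero from row 1)

M[0][1] = -4/3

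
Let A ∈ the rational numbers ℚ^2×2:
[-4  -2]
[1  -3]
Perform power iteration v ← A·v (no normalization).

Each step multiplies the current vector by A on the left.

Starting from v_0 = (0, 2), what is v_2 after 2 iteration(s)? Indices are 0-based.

v_2 = (28, 14)

v_0 = (0, 2).
v_1 = A·v_0 = (-4, -6).
v_2 = A·v_1 = (28, 14).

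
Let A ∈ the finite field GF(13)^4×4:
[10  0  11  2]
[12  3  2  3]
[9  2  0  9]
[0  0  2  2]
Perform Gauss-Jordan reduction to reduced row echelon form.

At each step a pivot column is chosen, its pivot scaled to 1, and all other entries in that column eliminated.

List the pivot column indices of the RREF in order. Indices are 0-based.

[1] R0 /= 10  ⇒  (1, 0, 5, 8)
     R1 -= 12·R0  ⇒  (0, 3, 7, 11)
     R2 -= 9·R0  ⇒  (0, 2, 7, 2)
[2] R1 /= 3  ⇒  (0, 1, 11, 8)
     R2 -= 2·R1  ⇒  (0, 0, 11, 12)
[3] R2 /= 11  ⇒  (0, 0, 1, 7)
     R0 -= 5·R2  ⇒  (1, 0, 0, 12)
     R1 -= 11·R2  ⇒  (0, 1, 0, 9)
     R3 -= 2·R2  ⇒  (0, 0, 0, 1)
[4] R3 /= 1  ⇒  (0, 0, 0, 1)
     R0 -= 12·R3  ⇒  (1, 0, 0, 0)
     R1 -= 9·R3  ⇒  (0, 1, 0, 0)
     R2 -= 7·R3  ⇒  (0, 0, 1, 0)

pivot columns: 0, 1, 2, 3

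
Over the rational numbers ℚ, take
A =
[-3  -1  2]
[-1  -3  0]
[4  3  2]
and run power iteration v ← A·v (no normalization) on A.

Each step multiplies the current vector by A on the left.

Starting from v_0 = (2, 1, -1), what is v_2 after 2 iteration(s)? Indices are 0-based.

v_0 = (2, 1, -1).
v_1 = A·v_0 = (-9, -5, 9).
v_2 = A·v_1 = (50, 24, -33).

v_2 = (50, 24, -33)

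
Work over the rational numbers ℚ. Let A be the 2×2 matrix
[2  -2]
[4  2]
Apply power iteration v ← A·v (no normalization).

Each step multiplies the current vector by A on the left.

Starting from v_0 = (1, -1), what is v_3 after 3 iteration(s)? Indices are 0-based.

v_3 = (-32, 56)

v_0 = (1, -1).
v_1 = A·v_0 = (4, 2).
v_2 = A·v_1 = (4, 20).
v_3 = A·v_2 = (-32, 56).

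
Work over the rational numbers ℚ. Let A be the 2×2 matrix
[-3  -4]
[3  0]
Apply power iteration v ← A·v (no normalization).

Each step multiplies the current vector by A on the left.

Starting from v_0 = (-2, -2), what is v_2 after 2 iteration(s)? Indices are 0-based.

v_0 = (-2, -2).
v_1 = A·v_0 = (14, -6).
v_2 = A·v_1 = (-18, 42).

v_2 = (-18, 42)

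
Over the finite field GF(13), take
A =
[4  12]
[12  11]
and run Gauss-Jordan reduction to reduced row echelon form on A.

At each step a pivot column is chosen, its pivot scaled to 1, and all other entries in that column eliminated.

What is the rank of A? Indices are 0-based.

rank = 2

pivot(0,0)=4: scale R0 → (1, 3)
  clear (1,0): R1 −= (12)R0 → (0, 1)
pivot(1,1)=1: scale R1 → (0, 1)
  clear (0,1): R0 −= (3)R1 → (1, 0)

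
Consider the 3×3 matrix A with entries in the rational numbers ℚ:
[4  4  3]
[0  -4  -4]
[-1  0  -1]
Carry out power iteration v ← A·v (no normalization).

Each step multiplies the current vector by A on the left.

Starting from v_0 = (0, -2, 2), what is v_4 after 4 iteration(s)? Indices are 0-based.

v_0 = (0, -2, 2).
v_1 = A·v_0 = (-2, 0, -2).
v_2 = A·v_1 = (-14, 8, 4).
v_3 = A·v_2 = (-12, -48, 10).
v_4 = A·v_3 = (-210, 152, 2).

v_4 = (-210, 152, 2)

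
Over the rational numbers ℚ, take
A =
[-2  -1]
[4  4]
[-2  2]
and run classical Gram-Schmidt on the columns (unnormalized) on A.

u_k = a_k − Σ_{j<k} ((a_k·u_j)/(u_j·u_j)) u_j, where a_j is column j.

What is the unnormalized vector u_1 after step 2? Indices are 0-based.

Step 1: u_0 = a_0 = (-2, 4, -2).
Step 2: u_1 = a_1 − (7/12)·u_0 = (1/6, 5/3, 19/6).

u_1 = (1/6, 5/3, 19/6)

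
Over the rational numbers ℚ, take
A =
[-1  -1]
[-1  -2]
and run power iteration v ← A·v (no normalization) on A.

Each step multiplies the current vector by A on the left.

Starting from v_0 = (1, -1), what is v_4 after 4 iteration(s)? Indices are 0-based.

v_0 = (1, -1).
v_1 = A·v_0 = (0, 1).
v_2 = A·v_1 = (-1, -2).
v_3 = A·v_2 = (3, 5).
v_4 = A·v_3 = (-8, -13).

v_4 = (-8, -13)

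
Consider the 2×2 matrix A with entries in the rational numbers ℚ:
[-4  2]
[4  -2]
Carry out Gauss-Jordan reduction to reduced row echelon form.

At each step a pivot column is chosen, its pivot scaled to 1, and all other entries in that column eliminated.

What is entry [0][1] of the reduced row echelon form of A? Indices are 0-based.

M[0][1] = -1/2

[1] R0 /= -4  ⇒  (1, -1/2)
     R1 -= 4·R0  ⇒  (0, 0)
column 1 empty below row 1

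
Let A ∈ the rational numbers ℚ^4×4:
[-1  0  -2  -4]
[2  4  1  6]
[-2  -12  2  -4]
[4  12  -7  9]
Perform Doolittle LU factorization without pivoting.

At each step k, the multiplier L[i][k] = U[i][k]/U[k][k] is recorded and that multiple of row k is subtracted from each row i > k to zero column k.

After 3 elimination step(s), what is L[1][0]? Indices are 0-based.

L[1][0] = -2

k=0: U[0][0]=-1
  eliminate (1,0): mult=-2, new row 1: (0, 4, -3, -2); set L[1][0]=-2
  eliminate (2,0): mult=2, new row 2: (0, -12, 6, 4); set L[2][0]=2
  eliminate (3,0): mult=-4, new row 3: (0, 12, -15, -7); set L[3][0]=-4
k=1: U[1][1]=4
  eliminate (2,1): mult=-3, new row 2: (0, 0, -3, -2); set L[2][1]=-3
  eliminate (3,1): mult=3, new row 3: (0, 0, -6, -1); set L[3][1]=3
k=2: U[2][2]=-3
  eliminate (3,2): mult=2, new row 3: (0, 0, 0, 3); set L[3][2]=2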